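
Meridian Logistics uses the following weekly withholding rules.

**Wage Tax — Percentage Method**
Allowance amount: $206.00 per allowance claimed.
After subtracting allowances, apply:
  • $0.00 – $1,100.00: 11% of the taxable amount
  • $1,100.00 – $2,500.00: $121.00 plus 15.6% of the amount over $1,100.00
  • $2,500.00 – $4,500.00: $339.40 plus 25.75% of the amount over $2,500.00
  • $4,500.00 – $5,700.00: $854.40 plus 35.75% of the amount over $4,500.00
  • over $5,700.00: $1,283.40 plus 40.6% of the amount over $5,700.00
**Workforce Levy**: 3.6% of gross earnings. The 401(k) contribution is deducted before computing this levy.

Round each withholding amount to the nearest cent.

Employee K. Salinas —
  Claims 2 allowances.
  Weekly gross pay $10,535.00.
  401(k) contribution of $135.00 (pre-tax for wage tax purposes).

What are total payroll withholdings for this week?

$3,398.73

Wage Tax: taxable = $10,535.00 − $135.00 − 2×$206.00 = $9,988.00
  $1,283.40 + 40.6% × ($9,988.00 − $5,700.00) = $1,283.40 + 40.6% × $4,288.00 = $3,024.33
Workforce Levy: 3.6% × $10,400.00 = $374.40
Total: $3,024.33 + $374.40 = $3,398.73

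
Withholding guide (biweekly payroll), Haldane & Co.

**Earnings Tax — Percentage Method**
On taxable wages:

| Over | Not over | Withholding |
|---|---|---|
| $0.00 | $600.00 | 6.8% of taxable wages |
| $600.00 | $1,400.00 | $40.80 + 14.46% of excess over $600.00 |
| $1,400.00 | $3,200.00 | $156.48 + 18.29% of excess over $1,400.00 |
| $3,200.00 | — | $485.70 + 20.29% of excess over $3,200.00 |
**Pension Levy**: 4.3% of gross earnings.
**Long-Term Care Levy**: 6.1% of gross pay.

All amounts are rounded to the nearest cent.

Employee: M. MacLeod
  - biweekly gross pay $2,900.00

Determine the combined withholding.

$732.43

Earnings Tax: taxable = $2,900.00
  $156.48 + 18.29% × ($2,900.00 − $1,400.00) = $156.48 + 18.29% × $1,500.00 = $430.83
Pension Levy: 4.3% × $2,900.00 = $124.70
Long-Term Care Levy: 6.1% × $2,900.00 = $176.90
Total: $430.83 + $124.70 + $176.90 = $732.43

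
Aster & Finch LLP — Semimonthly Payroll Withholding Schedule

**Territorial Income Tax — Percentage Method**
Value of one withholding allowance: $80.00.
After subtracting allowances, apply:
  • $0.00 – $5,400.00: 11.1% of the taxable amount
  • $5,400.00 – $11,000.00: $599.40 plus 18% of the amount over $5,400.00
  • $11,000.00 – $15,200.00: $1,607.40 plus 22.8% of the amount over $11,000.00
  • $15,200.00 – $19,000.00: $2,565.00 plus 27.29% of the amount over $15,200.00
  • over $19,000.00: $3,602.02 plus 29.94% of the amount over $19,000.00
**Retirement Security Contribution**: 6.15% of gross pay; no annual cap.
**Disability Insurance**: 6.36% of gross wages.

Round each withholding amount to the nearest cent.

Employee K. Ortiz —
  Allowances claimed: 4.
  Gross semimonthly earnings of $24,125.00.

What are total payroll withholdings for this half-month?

$8,058.68

Territorial Income Tax: taxable = $24,125.00 − 4×$80.00 = $23,805.00
  $3,602.02 + 29.94% × ($23,805.00 − $19,000.00) = $3,602.02 + 29.94% × $4,805.00 = $5,040.64
Retirement Security Contribution: 6.15% × $24,125.00 = $1,483.69
Disability Insurance: 6.36% × $24,125.00 = $1,534.35
Total: $5,040.64 + $1,483.69 + $1,534.35 = $8,058.68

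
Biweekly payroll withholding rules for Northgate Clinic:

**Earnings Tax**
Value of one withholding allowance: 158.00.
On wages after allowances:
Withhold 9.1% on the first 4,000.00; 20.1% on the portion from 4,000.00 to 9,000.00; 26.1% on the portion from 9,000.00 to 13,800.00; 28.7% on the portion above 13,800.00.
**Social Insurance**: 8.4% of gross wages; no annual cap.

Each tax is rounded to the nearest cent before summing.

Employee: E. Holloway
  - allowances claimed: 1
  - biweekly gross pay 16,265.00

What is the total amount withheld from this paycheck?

4,650.17

Earnings Tax: taxable = 16,265.00 − 1×158.00 = 16,107.00
  2,621.80 + 28.7% × (16,107.00 − 13,800.00) = 2,621.80 + 28.7% × 2,307.00 = 3,283.91
Social Insurance: 8.4% × 16,265.00 = 1,366.26
Total: 3,283.91 + 1,366.26 = 4,650.17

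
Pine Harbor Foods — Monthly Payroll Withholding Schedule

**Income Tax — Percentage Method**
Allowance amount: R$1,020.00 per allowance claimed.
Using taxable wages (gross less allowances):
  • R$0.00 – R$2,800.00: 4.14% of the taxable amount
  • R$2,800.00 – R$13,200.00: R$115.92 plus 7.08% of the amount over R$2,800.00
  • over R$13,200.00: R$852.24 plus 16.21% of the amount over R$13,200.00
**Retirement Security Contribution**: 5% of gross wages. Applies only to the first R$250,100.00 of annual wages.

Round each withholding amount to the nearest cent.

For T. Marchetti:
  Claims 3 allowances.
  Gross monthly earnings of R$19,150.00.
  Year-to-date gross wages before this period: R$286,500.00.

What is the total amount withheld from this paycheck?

R$1,320.71

Income Tax: taxable = R$19,150.00 − 3×R$1,020.00 = R$16,090.00
  R$852.24 + 16.21% × (R$16,090.00 − R$13,200.00) = R$852.24 + 16.21% × R$2,890.00 = R$1,320.71
Retirement Security Contribution: YTD R$286,500.00 ≥ cap R$250,100.00 → R$0.00
Total: R$1,320.71 + R$0.00 = R$1,320.71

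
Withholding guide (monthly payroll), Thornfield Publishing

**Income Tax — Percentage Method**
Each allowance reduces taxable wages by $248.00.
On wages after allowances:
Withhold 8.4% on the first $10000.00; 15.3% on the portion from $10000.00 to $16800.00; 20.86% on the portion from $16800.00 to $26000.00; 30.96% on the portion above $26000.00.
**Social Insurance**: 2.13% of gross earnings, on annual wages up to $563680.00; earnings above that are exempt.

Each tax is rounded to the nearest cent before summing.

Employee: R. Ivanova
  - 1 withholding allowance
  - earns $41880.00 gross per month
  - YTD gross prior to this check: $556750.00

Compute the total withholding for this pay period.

Income Tax: taxable = $41880.00 − 1×$248.00 = $41632.00
  $3799.52 + 30.96% × ($41632.00 − $26000.00) = $3799.52 + 30.96% × $15632.00 = $8639.19
Social Insurance: cap $563680.00 − YTD $556750.00 = $6930.00 subject; 2.13% × $6930.00 = $147.61
Total: $8639.19 + $147.61 = $8786.80

$8786.80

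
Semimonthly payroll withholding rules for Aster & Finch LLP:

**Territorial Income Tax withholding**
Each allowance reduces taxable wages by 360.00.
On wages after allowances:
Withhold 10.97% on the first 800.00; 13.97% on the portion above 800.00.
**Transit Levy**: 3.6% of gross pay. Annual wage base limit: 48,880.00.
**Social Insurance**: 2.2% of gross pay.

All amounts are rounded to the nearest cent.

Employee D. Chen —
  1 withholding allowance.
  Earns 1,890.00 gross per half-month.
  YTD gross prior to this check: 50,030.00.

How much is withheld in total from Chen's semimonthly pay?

Territorial Income Tax: taxable = 1,890.00 − 1×360.00 = 1,530.00
  87.76 + 13.97% × (1,530.00 − 800.00) = 87.76 + 13.97% × 730.00 = 189.74
Transit Levy: YTD 50,030.00 ≥ cap 48,880.00 → 0.00
Social Insurance: 2.2% × 1,890.00 = 41.58
Total: 189.74 + 0.00 + 41.58 = 231.32

231.32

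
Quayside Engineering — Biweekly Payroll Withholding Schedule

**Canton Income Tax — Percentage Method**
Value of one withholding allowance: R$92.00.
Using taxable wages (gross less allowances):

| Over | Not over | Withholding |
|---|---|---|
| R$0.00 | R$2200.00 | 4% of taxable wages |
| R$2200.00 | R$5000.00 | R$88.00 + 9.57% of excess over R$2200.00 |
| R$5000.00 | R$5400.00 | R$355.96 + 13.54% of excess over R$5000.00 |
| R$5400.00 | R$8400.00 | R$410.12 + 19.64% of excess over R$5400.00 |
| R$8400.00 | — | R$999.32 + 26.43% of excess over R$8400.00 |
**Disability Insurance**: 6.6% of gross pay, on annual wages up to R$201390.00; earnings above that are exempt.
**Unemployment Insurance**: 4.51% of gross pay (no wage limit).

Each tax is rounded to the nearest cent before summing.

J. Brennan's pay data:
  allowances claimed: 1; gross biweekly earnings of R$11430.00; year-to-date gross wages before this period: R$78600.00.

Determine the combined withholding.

Canton Income Tax: taxable = R$11430.00 − 1×R$92.00 = R$11338.00
  R$999.32 + 26.43% × (R$11338.00 − R$8400.00) = R$999.32 + 26.43% × R$2938.00 = R$1775.83
Disability Insurance: 6.6% × R$11430.00 = R$754.38
Unemployment Insurance: 4.51% × R$11430.00 = R$515.49
Total: R$1775.83 + R$754.38 + R$515.49 = R$3045.70

R$3045.70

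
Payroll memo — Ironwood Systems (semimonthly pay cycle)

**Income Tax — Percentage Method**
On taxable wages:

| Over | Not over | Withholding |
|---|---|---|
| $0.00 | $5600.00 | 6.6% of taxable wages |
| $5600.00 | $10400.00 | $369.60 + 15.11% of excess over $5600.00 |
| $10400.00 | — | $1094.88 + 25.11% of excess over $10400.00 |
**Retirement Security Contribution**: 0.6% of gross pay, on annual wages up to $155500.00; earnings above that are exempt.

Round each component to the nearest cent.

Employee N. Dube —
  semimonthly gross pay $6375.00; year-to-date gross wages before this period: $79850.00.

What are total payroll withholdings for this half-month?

Income Tax: taxable = $6375.00
  $369.60 + 15.11% × ($6375.00 − $5600.00) = $369.60 + 15.11% × $775.00 = $486.70
Retirement Security Contribution: 0.6% × $6375.00 = $38.25
Total: $486.70 + $38.25 = $524.95

$524.95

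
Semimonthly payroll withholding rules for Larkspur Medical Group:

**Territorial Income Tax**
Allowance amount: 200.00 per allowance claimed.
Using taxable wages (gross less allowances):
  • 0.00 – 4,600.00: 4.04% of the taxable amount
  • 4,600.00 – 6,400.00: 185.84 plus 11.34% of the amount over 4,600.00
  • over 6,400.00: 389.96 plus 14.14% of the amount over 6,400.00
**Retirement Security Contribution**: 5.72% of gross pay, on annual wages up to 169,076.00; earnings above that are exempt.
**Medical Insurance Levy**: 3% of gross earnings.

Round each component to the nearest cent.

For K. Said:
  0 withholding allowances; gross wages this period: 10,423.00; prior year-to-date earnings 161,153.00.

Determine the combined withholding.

1,724.70

Territorial Income Tax: taxable = 10,423.00
  389.96 + 14.14% × (10,423.00 − 6,400.00) = 389.96 + 14.14% × 4,023.00 = 958.81
Retirement Security Contribution: cap 169,076.00 − YTD 161,153.00 = 7,923.00 subject; 5.72% × 7,923.00 = 453.20
Medical Insurance Levy: 3% × 10,423.00 = 312.69
Total: 958.81 + 453.20 + 312.69 = 1,724.70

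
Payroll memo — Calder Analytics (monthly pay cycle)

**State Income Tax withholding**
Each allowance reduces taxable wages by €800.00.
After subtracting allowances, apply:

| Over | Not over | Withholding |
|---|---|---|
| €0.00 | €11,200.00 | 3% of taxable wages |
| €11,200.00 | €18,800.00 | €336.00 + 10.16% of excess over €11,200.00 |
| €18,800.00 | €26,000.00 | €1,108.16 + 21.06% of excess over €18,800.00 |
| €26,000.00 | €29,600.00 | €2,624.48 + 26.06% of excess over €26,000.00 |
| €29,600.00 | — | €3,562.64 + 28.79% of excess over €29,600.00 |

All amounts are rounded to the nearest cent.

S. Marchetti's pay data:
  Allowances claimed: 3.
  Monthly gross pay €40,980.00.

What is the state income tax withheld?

State Income Tax: taxable = €40,980.00 − 3×€800.00 = €38,580.00
  €3,562.64 + 28.79% × (€38,580.00 − €29,600.00) = €3,562.64 + 28.79% × €8,980.00 = €6,147.98

€6,147.98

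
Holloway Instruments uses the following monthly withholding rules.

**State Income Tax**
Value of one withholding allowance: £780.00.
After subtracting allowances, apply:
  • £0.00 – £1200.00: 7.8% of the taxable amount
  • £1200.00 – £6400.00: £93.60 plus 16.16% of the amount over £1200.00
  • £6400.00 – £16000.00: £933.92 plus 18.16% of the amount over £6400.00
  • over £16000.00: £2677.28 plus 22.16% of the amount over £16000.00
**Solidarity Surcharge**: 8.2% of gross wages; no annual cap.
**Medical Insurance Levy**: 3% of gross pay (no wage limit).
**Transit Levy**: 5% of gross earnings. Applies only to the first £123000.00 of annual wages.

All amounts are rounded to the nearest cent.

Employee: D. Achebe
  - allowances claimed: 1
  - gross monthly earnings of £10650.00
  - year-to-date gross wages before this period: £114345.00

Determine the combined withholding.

State Income Tax: taxable = £10650.00 − 1×£780.00 = £9870.00
  £933.92 + 18.16% × (£9870.00 − £6400.00) = £933.92 + 18.16% × £3470.00 = £1564.07
Solidarity Surcharge: 8.2% × £10650.00 = £873.30
Medical Insurance Levy: 3% × £10650.00 = £319.50
Transit Levy: cap £123000.00 − YTD £114345.00 = £8655.00 subject; 5% × £8655.00 = £432.75
Total: £1564.07 + £873.30 + £319.50 + £432.75 = £3189.62

£3189.62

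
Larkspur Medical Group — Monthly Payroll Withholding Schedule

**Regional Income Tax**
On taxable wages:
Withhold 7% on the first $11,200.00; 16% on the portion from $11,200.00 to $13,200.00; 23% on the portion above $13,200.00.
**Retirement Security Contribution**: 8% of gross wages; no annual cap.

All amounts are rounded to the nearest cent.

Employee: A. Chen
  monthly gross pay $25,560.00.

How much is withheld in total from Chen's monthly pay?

Regional Income Tax: taxable = $25,560.00
  $1,104.00 + 23% × ($25,560.00 − $13,200.00) = $1,104.00 + 23% × $12,360.00 = $3,946.80
Retirement Security Contribution: 8% × $25,560.00 = $2,044.80
Total: $3,946.80 + $2,044.80 = $5,991.60

$5,991.60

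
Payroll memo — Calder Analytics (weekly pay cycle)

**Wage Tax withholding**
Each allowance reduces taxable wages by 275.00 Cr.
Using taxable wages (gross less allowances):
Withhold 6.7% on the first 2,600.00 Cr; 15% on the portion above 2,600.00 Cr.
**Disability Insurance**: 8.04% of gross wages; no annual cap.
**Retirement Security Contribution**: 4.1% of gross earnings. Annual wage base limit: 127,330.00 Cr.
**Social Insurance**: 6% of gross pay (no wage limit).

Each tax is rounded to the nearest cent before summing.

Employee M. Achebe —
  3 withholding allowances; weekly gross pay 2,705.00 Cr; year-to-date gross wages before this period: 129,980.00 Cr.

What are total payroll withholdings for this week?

505.74 Cr

Wage Tax: taxable = 2,705.00 Cr − 3×275.00 Cr = 1,880.00 Cr
  6.7% × 1,880.00 Cr = 125.96 Cr
Disability Insurance: 8.04% × 2,705.00 Cr = 217.48 Cr
Retirement Security Contribution: YTD 129,980.00 Cr ≥ cap 127,330.00 Cr → 0.00 Cr
Social Insurance: 6% × 2,705.00 Cr = 162.30 Cr
Total: 125.96 Cr + 217.48 Cr + 0.00 Cr + 162.30 Cr = 505.74 Cr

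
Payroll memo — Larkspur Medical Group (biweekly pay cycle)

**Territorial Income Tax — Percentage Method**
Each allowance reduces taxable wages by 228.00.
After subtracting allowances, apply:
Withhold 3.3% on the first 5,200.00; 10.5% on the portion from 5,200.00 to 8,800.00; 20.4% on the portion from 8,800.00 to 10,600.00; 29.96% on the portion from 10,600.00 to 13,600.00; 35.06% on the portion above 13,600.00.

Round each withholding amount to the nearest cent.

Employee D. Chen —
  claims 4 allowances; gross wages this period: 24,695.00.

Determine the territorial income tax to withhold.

Territorial Income Tax: taxable = 24,695.00 − 4×228.00 = 23,783.00
  1,815.60 + 35.06% × (23,783.00 − 13,600.00) = 1,815.60 + 35.06% × 10,183.00 = 5,385.76

5,385.76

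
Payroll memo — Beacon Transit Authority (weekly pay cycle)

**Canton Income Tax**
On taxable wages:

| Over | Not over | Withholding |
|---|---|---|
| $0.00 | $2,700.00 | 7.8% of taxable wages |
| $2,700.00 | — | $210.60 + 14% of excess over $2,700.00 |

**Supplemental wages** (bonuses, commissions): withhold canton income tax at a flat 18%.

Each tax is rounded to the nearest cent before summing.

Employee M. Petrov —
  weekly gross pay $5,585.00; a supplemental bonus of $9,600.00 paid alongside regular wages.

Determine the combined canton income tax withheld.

$2,342.50

Canton Income Tax: taxable = $5,585.00
  $210.60 + 14% × ($5,585.00 − $2,700.00) = $210.60 + 14% × $2,885.00 = $614.50
Supplemental (18% flat on bonus): 18% × $9,600.00 = $1,728.00
Total canton income tax: $614.50 + $1,728.00 = $2,342.50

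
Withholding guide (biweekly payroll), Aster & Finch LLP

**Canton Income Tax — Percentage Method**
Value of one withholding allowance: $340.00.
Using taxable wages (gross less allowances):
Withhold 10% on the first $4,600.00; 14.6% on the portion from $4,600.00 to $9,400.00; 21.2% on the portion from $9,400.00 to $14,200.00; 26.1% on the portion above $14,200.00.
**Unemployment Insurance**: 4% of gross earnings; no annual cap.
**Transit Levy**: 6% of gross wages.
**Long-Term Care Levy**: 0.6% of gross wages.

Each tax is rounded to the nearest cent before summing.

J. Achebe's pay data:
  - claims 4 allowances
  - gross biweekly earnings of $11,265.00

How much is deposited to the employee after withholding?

$8,803.05

Canton Income Tax: taxable = $11,265.00 − 4×$340.00 = $9,905.00
  $1,160.80 + 21.2% × ($9,905.00 − $9,400.00) = $1,160.80 + 21.2% × $505.00 = $1,267.86
Unemployment Insurance: 4% × $11,265.00 = $450.60
Transit Levy: 6% × $11,265.00 = $675.90
Long-Term Care Levy: 0.6% × $11,265.00 = $67.59
Total withheld: $1,267.86 + $450.60 + $675.90 + $67.59 = $2,461.95
Net pay: $11,265.00 − $2,461.95 = $8,803.05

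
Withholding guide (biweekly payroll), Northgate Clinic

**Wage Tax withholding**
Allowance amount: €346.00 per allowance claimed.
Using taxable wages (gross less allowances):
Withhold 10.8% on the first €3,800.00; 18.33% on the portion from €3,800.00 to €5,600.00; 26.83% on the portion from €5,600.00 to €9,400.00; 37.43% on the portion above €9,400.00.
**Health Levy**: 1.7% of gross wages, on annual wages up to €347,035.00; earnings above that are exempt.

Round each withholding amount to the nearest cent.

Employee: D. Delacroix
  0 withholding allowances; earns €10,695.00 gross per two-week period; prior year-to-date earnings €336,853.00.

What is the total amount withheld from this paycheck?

Wage Tax: taxable = €10,695.00
  €1,759.88 + 37.43% × (€10,695.00 − €9,400.00) = €1,759.88 + 37.43% × €1,295.00 = €2,244.60
Health Levy: cap €347,035.00 − YTD €336,853.00 = €10,182.00 subject; 1.7% × €10,182.00 = €173.09
Total: €2,244.60 + €173.09 = €2,417.69

€2,417.69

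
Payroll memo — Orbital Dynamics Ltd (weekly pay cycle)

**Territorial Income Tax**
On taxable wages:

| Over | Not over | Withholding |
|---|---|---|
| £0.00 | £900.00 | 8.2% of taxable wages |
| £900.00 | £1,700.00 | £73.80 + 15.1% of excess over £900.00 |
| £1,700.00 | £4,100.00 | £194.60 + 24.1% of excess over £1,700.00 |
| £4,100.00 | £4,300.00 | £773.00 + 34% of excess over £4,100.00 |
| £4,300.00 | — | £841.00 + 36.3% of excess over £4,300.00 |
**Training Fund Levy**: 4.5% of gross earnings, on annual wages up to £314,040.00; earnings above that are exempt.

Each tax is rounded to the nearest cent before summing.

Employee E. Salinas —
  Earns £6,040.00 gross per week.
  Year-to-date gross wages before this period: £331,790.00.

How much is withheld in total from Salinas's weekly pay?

Territorial Income Tax: taxable = £6,040.00
  £841.00 + 36.3% × (£6,040.00 − £4,300.00) = £841.00 + 36.3% × £1,740.00 = £1,472.62
Training Fund Levy: YTD £331,790.00 ≥ cap £314,040.00 → £0.00
Total: £1,472.62 + £0.00 = £1,472.62

£1,472.62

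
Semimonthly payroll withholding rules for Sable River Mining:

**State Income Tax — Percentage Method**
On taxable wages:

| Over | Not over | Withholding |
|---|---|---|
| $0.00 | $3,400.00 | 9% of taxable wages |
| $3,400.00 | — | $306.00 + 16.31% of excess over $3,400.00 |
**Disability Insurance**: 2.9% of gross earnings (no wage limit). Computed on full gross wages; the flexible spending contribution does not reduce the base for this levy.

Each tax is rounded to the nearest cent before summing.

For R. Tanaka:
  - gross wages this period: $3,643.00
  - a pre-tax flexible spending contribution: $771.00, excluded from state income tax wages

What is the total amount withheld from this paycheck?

$364.13

State Income Tax: taxable = $3,643.00 − $771.00 = $2,872.00
  9% × $2,872.00 = $258.48
Disability Insurance: 2.9% × $3,643.00 = $105.65
Total: $258.48 + $105.65 = $364.13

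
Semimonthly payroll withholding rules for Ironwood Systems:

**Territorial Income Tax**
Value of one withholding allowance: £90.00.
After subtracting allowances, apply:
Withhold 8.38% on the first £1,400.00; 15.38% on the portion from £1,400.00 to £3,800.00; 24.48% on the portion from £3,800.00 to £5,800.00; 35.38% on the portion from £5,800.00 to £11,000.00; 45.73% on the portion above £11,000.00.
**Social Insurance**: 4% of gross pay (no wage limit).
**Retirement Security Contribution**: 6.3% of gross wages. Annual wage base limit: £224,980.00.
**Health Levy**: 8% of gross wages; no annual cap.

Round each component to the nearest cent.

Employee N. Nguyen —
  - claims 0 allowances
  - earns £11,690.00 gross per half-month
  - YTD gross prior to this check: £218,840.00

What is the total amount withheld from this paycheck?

Territorial Income Tax: taxable = £11,690.00
  £2,815.80 + 45.73% × (£11,690.00 − £11,000.00) = £2,815.80 + 45.73% × £690.00 = £3,131.34
Social Insurance: 4% × £11,690.00 = £467.60
Retirement Security Contribution: cap £224,980.00 − YTD £218,840.00 = £6,140.00 subject; 6.3% × £6,140.00 = £386.82
Health Levy: 8% × £11,690.00 = £935.20
Total: £3,131.34 + £467.60 + £386.82 + £935.20 = £4,920.96

£4,920.96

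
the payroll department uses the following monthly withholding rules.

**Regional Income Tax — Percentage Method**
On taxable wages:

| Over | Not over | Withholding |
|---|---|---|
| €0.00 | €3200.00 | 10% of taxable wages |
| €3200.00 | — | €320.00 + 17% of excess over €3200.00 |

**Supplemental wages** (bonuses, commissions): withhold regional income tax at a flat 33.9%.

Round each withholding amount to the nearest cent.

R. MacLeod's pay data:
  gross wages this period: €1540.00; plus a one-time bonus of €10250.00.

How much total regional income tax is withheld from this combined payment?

Regional Income Tax: taxable = €1540.00
  10% × €1540.00 = €154.00
Supplemental (33.9% flat on bonus): 33.9% × €10250.00 = €3474.75
Total regional income tax: €154.00 + €3474.75 = €3628.75

€3628.75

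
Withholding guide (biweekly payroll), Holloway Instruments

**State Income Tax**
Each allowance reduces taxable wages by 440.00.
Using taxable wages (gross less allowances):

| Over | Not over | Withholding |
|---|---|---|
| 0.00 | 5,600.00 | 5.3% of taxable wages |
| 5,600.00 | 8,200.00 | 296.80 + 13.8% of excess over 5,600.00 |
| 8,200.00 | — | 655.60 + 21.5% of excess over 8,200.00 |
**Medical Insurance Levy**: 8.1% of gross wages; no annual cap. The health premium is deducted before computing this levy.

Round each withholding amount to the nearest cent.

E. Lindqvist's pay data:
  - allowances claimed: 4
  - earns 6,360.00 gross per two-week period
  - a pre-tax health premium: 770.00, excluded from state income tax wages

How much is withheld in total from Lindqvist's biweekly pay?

655.78

State Income Tax: taxable = 6,360.00 − 770.00 − 4×440.00 = 3,830.00
  5.3% × 3,830.00 = 202.99
Medical Insurance Levy: 8.1% × 5,590.00 = 452.79
Total: 202.99 + 452.79 = 655.78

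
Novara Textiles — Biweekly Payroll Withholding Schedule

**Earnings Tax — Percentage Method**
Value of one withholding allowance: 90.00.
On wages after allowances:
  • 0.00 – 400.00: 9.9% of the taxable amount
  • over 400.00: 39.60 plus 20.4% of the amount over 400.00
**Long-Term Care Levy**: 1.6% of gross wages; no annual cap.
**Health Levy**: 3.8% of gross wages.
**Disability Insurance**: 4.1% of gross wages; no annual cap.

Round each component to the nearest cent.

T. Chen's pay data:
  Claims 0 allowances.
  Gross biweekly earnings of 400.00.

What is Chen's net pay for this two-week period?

322.40

Earnings Tax: taxable = 400.00
  9.9% × 400.00 = 39.60
Long-Term Care Levy: 1.6% × 400.00 = 6.40
Health Levy: 3.8% × 400.00 = 15.20
Disability Insurance: 4.1% × 400.00 = 16.40
Total withheld: 39.60 + 6.40 + 15.20 + 16.40 = 77.60
Net pay: 400.00 − 77.60 = 322.40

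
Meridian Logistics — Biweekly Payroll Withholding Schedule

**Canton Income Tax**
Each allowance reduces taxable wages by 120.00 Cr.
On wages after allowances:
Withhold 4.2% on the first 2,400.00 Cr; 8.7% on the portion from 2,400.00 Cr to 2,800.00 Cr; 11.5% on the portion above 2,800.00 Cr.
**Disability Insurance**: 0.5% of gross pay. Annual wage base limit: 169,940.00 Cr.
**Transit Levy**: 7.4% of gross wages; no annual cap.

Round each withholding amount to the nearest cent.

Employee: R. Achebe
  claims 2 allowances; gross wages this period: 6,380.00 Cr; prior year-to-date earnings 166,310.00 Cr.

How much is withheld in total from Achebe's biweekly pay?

Canton Income Tax: taxable = 6,380.00 Cr − 2×120.00 Cr = 6,140.00 Cr
  135.60 Cr + 11.5% × (6,140.00 Cr − 2,800.00 Cr) = 135.60 Cr + 11.5% × 3,340.00 Cr = 519.70 Cr
Disability Insurance: cap 169,940.00 Cr − YTD 166,310.00 Cr = 3,630.00 Cr subject; 0.5% × 3,630.00 Cr = 18.15 Cr
Transit Levy: 7.4% × 6,380.00 Cr = 472.12 Cr
Total: 519.70 Cr + 18.15 Cr + 472.12 Cr = 1,009.97 Cr

1,009.97 Cr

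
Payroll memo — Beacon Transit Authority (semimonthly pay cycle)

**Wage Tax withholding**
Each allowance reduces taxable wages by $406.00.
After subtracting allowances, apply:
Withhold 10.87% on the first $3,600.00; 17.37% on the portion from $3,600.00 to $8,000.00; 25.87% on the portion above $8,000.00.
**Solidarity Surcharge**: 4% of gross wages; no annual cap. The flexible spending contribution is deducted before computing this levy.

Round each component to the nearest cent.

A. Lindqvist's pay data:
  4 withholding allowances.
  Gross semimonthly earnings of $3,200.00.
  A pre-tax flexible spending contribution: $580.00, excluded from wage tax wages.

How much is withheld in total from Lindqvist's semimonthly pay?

Wage Tax: taxable = $3,200.00 − $580.00 − 4×$406.00 = $996.00
  10.87% × $996.00 = $108.27
Solidarity Surcharge: 4% × $2,620.00 = $104.80
Total: $108.27 + $104.80 = $213.07

$213.07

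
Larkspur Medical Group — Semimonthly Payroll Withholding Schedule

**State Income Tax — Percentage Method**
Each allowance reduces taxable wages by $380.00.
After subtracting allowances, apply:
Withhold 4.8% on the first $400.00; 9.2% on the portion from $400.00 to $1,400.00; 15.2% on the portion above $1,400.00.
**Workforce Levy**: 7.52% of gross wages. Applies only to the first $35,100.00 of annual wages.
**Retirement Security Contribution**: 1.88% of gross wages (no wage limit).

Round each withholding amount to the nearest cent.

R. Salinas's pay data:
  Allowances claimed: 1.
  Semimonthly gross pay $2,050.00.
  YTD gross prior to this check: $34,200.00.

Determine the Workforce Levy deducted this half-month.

Workforce Levy: cap $35,100.00 − YTD $34,200.00 = $900.00 subject; 7.52% × $900.00 = $67.68

$67.68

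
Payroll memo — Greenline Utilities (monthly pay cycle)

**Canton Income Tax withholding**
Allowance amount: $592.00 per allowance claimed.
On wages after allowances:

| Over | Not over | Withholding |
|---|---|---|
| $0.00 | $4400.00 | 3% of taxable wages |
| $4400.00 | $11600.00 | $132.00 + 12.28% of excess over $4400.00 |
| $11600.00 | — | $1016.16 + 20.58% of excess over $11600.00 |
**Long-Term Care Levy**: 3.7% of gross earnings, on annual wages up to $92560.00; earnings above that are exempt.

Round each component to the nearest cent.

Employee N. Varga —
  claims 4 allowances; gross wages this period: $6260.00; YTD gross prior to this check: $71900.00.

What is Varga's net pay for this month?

Canton Income Tax: taxable = $6260.00 − 4×$592.00 = $3892.00
  3% × $3892.00 = $116.76
Long-Term Care Levy: 3.7% × $6260.00 = $231.62
Total withheld: $116.76 + $231.62 = $348.38
Net pay: $6260.00 − $348.38 = $5911.62

$5911.62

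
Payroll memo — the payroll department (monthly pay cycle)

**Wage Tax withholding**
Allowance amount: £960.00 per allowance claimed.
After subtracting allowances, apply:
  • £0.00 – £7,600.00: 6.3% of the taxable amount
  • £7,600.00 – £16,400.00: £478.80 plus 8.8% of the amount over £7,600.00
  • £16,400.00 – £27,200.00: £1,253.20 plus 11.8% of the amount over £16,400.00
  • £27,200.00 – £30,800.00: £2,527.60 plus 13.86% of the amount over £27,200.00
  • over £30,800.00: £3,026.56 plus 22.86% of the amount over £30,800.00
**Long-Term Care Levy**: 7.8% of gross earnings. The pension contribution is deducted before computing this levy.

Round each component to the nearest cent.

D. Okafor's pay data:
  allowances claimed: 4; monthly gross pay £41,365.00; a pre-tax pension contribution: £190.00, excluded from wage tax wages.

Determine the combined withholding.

Wage Tax: taxable = £41,365.00 − £190.00 − 4×£960.00 = £37,335.00
  £3,026.56 + 22.86% × (£37,335.00 − £30,800.00) = £3,026.56 + 22.86% × £6,535.00 = £4,520.46
Long-Term Care Levy: 7.8% × £41,175.00 = £3,211.65
Total: £4,520.46 + £3,211.65 = £7,732.11

£7,732.11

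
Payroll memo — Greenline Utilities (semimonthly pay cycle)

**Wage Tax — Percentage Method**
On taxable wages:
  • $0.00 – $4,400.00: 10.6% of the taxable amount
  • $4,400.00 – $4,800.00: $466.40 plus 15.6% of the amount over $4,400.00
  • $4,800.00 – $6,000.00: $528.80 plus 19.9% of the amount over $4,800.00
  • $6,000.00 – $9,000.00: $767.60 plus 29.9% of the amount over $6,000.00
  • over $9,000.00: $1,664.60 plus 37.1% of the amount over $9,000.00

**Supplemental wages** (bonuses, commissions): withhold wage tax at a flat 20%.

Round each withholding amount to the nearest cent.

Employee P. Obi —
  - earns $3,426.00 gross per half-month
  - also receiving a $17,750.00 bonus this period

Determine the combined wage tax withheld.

Wage Tax: taxable = $3,426.00
  10.6% × $3,426.00 = $363.16
Supplemental (20% flat on bonus): 20% × $17,750.00 = $3,550.00
Total wage tax: $363.16 + $3,550.00 = $3,913.16

$3,913.16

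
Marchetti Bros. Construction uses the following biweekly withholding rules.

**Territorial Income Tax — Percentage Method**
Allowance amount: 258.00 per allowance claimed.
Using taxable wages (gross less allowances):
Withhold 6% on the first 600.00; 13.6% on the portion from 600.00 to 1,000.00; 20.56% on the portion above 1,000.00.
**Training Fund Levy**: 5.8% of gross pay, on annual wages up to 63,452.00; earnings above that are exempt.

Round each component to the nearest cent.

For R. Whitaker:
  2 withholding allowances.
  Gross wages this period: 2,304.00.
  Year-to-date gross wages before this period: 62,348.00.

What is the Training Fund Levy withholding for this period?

Training Fund Levy: cap 63,452.00 − YTD 62,348.00 = 1,104.00 subject; 5.8% × 1,104.00 = 64.03

64.03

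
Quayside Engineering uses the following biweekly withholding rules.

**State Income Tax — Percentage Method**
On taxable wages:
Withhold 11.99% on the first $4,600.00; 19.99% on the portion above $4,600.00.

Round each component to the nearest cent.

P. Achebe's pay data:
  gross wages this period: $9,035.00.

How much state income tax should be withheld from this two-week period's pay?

$1,438.10

State Income Tax: taxable = $9,035.00
  $551.54 + 19.99% × ($9,035.00 − $4,600.00) = $551.54 + 19.99% × $4,435.00 = $1,438.10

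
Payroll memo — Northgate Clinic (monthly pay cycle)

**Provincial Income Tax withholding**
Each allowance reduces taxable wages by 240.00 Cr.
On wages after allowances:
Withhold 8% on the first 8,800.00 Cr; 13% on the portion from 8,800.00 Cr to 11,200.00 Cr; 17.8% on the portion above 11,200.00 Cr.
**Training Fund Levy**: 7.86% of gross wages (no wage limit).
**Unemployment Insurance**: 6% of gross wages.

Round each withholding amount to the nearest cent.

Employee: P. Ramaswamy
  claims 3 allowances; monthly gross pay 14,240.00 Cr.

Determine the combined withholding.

3,402.62 Cr

Provincial Income Tax: taxable = 14,240.00 Cr − 3×240.00 Cr = 13,520.00 Cr
  1,016.00 Cr + 17.8% × (13,520.00 Cr − 11,200.00 Cr) = 1,016.00 Cr + 17.8% × 2,320.00 Cr = 1,428.96 Cr
Training Fund Levy: 7.86% × 14,240.00 Cr = 1,119.26 Cr
Unemployment Insurance: 6% × 14,240.00 Cr = 854.40 Cr
Total: 1,428.96 Cr + 1,119.26 Cr + 854.40 Cr = 3,402.62 Cr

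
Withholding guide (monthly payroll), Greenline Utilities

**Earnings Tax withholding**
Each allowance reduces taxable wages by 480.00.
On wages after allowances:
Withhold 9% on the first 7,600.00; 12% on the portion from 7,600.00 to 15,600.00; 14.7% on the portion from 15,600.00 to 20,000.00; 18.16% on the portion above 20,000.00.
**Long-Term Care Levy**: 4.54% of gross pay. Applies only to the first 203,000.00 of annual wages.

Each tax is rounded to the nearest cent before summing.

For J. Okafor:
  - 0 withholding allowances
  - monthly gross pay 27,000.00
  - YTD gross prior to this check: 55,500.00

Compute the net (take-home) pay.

Earnings Tax: taxable = 27,000.00
  2,290.80 + 18.16% × (27,000.00 − 20,000.00) = 2,290.80 + 18.16% × 7,000.00 = 3,562.00
Long-Term Care Levy: 4.54% × 27,000.00 = 1,225.80
Total withheld: 3,562.00 + 1,225.80 = 4,787.80
Net pay: 27,000.00 − 4,787.80 = 22,212.20

22,212.20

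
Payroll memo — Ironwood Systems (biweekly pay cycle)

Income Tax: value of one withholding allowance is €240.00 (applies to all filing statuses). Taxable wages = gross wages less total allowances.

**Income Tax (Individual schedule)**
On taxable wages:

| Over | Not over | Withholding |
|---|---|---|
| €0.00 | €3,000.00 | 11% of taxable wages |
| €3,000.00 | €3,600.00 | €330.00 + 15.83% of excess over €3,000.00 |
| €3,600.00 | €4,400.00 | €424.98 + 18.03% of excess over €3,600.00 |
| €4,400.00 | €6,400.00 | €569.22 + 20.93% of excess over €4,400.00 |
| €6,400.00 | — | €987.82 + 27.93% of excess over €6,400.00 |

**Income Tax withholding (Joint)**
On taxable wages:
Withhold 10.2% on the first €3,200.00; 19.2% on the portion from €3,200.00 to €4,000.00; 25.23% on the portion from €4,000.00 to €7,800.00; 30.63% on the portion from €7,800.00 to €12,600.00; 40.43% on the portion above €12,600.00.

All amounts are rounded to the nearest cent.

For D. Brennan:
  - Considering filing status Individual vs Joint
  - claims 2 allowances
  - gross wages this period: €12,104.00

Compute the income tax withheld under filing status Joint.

€2,610.03

Income Tax (Joint): taxable = €12,104.00 − 2×€240.00 = €11,624.00
  €1,438.74 + 30.63% × (€11,624.00 − €7,800.00) = €1,438.74 + 30.63% × €3,824.00 = €2,610.03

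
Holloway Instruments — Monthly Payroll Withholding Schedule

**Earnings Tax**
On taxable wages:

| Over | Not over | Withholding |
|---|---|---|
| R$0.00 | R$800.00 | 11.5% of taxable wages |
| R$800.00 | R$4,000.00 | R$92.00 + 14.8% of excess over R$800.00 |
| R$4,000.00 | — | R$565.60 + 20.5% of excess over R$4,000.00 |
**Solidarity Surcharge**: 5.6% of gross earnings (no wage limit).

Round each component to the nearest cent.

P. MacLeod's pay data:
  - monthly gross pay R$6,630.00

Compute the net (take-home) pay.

R$5,153.97

Earnings Tax: taxable = R$6,630.00
  R$565.60 + 20.5% × (R$6,630.00 − R$4,000.00) = R$565.60 + 20.5% × R$2,630.00 = R$1,104.75
Solidarity Surcharge: 5.6% × R$6,630.00 = R$371.28
Total withheld: R$1,104.75 + R$371.28 = R$1,476.03
Net pay: R$6,630.00 − R$1,476.03 = R$5,153.97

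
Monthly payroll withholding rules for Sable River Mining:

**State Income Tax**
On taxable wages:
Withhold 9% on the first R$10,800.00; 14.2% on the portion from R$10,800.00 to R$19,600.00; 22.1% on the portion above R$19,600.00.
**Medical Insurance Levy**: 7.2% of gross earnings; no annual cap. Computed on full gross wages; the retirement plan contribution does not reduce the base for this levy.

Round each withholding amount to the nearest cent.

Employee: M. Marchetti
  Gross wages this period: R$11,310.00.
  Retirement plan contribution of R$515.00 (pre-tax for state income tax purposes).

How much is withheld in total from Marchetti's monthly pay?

State Income Tax: taxable = R$11,310.00 − R$515.00 = R$10,795.00
  9% × R$10,795.00 = R$971.55
Medical Insurance Levy: 7.2% × R$11,310.00 = R$814.32
Total: R$971.55 + R$814.32 = R$1,785.87

R$1,785.87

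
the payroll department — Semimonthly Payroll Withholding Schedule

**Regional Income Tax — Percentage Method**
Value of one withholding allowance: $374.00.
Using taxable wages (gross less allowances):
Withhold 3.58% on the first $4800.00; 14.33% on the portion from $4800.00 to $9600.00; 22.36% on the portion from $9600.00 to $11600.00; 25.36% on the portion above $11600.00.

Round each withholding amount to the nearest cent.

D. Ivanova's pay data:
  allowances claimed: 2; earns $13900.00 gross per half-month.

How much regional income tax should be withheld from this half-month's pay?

$1700.47

Regional Income Tax: taxable = $13900.00 − 2×$374.00 = $13152.00
  $1306.88 + 25.36% × ($13152.00 − $11600.00) = $1306.88 + 25.36% × $1552.00 = $1700.47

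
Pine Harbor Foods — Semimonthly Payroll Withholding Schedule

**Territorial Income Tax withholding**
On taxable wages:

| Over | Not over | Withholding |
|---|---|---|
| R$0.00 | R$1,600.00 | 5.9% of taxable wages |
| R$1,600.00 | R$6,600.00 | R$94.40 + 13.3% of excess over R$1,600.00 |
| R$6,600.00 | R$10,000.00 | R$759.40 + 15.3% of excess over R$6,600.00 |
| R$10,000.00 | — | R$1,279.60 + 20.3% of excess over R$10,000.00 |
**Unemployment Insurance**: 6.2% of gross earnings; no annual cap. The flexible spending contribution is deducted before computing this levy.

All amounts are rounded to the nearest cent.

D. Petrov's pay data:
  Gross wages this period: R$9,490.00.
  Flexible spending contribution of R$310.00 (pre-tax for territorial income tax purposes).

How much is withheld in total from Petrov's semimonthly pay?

Territorial Income Tax: taxable = R$9,490.00 − R$310.00 = R$9,180.00
  R$759.40 + 15.3% × (R$9,180.00 − R$6,600.00) = R$759.40 + 15.3% × R$2,580.00 = R$1,154.14
Unemployment Insurance: 6.2% × R$9,180.00 = R$569.16
Total: R$1,154.14 + R$569.16 = R$1,723.30

R$1,723.30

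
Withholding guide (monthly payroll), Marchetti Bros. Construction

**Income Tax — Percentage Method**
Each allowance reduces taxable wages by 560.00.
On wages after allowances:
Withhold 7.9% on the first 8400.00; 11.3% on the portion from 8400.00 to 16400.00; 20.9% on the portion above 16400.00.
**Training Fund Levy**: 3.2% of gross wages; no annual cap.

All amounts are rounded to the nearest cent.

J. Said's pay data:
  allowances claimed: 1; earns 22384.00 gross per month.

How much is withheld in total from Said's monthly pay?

3417.51

Income Tax: taxable = 22384.00 − 1×560.00 = 21824.00
  1567.60 + 20.9% × (21824.00 − 16400.00) = 1567.60 + 20.9% × 5424.00 = 2701.22
Training Fund Levy: 3.2% × 22384.00 = 716.29
Total: 2701.22 + 716.29 = 3417.51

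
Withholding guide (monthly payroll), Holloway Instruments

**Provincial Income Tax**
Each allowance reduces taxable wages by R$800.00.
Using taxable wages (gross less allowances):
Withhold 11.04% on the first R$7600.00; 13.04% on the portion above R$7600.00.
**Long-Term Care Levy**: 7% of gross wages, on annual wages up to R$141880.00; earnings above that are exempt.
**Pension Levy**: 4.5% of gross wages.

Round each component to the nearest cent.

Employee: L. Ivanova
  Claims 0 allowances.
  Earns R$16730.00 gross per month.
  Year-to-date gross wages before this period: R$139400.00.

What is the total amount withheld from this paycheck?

Provincial Income Tax: taxable = R$16730.00
  R$839.04 + 13.04% × (R$16730.00 − R$7600.00) = R$839.04 + 13.04% × R$9130.00 = R$2029.59
Long-Term Care Levy: cap R$141880.00 − YTD R$139400.00 = R$2480.00 subject; 7% × R$2480.00 = R$173.60
Pension Levy: 4.5% × R$16730.00 = R$752.85
Total: R$2029.59 + R$173.60 + R$752.85 = R$2956.04

R$2956.04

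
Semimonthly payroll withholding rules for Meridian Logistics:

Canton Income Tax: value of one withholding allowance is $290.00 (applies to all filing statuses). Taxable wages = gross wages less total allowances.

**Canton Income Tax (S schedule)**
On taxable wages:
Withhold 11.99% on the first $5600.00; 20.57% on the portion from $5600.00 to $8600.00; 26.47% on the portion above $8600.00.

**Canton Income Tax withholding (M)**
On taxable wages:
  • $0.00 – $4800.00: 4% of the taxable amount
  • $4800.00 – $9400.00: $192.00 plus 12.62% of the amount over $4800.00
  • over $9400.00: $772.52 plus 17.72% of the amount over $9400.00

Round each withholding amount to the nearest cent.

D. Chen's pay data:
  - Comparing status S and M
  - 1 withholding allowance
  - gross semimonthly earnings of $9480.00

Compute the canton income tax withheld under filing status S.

$1444.71

Canton Income Tax (S): taxable = $9480.00 − 1×$290.00 = $9190.00
  $1288.54 + 26.47% × ($9190.00 − $8600.00) = $1288.54 + 26.47% × $590.00 = $1444.71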